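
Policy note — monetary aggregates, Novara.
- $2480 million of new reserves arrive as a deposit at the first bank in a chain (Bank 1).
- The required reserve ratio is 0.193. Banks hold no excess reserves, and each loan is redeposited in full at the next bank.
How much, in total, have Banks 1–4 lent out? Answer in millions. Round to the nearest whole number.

$5972 million

Bank i lends (1 − rr)^i of the original deposit: Bank 1 lends 2480·0.8070 = 2001.3600, Bank 2 lends 2480·0.8070² ≈ 1615.0975, and so on.
Summing a geometric series: total = 2480·[0.8070·(1 − 0.8070^4) / (1 − 0.8070)] ≈ 5971.6719 million.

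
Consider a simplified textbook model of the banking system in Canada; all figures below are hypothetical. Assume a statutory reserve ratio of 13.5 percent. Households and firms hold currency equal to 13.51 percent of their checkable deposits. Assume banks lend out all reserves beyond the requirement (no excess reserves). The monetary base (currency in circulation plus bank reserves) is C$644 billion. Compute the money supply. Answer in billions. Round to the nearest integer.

C$2706 billion

The money multiplier is m = (1 + c) / (rr + c) = (1 + 0.1351) / (0.135 + 0.1351) ≈ 4.2025.
So M = m × MB = 4.2025 × 644 = 2706.41 billion.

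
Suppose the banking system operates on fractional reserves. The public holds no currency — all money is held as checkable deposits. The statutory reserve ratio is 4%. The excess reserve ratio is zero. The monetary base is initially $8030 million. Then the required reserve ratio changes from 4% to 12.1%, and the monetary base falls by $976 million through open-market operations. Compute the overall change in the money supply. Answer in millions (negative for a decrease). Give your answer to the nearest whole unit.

-142452 million

Before: m₁ = 1 / (0.04) = 25, MB₁ = 8030, so M₁ = 25 × 8030 = 200750 million.
After: m₂ = 1 / (0.121) ≈ 8.26446, MB₂ = 8030 − 976 = 7054, so M₂ = 8.26446 × 7054 ≈ 58297.5008 million.
ΔM = M₂ − M₁ = 58297.5008 − 200750 = -142452.4992 million.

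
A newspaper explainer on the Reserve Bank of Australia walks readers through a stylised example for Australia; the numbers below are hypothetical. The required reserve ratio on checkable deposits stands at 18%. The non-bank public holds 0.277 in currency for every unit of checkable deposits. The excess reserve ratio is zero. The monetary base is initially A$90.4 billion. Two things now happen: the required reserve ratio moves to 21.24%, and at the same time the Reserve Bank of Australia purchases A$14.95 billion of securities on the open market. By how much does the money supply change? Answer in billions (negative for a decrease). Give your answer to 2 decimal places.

A$22.29 billion

Before: m₁ = (1 + 0.277) / (0.18 + 0.277) ≈ 2.794311, MB₁ = 90.4, so M₁ = 2.794311 × 90.4 ≈ 252.6057 billion.
After: m₂ = (1 + 0.277) / (0.2124 + 0.277) ≈ 2.609318, MB₂ = 90.4 + 14.95 = 105.35, so M₂ = 2.609318 × 105.35 ≈ 274.8917 billion.
ΔM = M₂ − M₁ = 274.8917 − 252.6057 = 22.286 billion.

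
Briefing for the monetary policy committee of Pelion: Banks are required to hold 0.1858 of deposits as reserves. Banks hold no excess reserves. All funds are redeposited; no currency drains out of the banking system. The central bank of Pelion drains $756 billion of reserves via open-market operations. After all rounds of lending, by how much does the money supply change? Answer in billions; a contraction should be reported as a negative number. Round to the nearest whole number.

The simple money multiplier is m = 1/rr = 1/0.1858 ≈ 5.3821.
An open-market sale reduces the monetary base by 756 billion, so ΔM = m × ΔMB = 5.3821 × (−756) = -4068.8676 billion.

-4069 billion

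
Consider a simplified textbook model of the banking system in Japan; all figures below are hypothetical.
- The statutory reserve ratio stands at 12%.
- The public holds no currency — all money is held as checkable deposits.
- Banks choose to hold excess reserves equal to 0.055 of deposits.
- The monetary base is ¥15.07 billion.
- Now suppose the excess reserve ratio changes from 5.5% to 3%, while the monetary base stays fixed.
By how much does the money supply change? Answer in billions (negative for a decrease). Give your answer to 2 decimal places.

¥14.35 billion

Initially m₁ = 1 / (0.12 + 0.055) ≈ 5.71429, so M₁ = 5.71429 × 15.07 ≈ 86.1144 billion.
After the change m₂ = 1 / (0.12 + 0.03) ≈ 6.66667, so M₂ = 6.66667 × 15.07 ≈ 100.4667 billion.
ΔM = M₂ − M₁ = 100.4667 − 86.1144 = 14.3523 billion.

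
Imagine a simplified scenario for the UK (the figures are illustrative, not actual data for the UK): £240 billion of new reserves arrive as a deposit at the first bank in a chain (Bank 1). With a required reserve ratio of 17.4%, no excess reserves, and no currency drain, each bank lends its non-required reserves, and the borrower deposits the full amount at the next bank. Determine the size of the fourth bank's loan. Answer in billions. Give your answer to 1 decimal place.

£111.7 billion

Each bank lends a fraction (1 − rr) = 0.8260 of the deposit it receives, so Bank 4 receives 240·0.8260^3 and lends 240·0.8260^4 ≈ 111.7201 billion.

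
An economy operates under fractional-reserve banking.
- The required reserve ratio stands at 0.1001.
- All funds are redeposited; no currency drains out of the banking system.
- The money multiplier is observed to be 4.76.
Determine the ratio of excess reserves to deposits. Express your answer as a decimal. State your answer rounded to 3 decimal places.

0.110

Using m = 4.76. Since m = (1 + c)/(c + rr + e), the denominator satisfies c + rr + e = (1 + c)/m = (1 + 0) / 4.76 ≈ 0.210084.
With c = 0 and rr = 0.1001, the ratio of excess reserves to deposits is 0.210084 − 0 − 0.1001 = 0.109984.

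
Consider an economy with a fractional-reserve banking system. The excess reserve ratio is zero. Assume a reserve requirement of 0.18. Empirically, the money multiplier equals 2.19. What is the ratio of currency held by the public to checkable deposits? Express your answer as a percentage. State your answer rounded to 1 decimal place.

50.9%

Using m = 2.19. From m = (1 + c)/(c + rr + e), rearranging gives 1 + c = m·(c + rr + e), so c·(1 − m) = m·(rr + e) − 1.
Hence c = [m·(rr + e) − 1]/(1 − m) = [2.19 × (0.18 + 0) − 1] / (1 − 2.19) ≈ 0.509076.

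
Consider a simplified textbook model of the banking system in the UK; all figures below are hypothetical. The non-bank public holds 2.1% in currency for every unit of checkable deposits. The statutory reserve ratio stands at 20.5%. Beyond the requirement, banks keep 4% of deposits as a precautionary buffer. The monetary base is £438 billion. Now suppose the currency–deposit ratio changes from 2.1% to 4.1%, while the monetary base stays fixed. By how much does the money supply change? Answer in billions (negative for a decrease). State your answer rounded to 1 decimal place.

Initially m₁ = (1 + 0.021) / (0.205 + 0.04 + 0.021) ≈ 3.83835, so M₁ = 3.83835 × 438 = 1681.1973 billion.
After the change m₂ = (1 + 0.041) / (0.205 + 0.04 + 0.041) ≈ 3.63986, so M₂ = 3.63986 × 438 ≈ 1594.2587 billion.
ΔM = M₂ − M₁ = 1594.2587 − 1681.1973 = -86.9386 billion.

-86.9 billion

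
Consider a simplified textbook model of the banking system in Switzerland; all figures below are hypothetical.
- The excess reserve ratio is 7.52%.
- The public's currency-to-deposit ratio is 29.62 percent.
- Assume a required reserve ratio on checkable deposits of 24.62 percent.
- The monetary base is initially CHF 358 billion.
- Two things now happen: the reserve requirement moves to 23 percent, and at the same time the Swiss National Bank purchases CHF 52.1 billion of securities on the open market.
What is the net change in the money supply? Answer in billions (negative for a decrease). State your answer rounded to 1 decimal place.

Before: m₁ = (1 + 0.2962) / (0.2462 + 0.0752 + 0.2962) ≈ 2.09877, MB₁ = 358, so M₁ = 2.09877 × 358 ≈ 751.3597 billion.
After: m₂ = (1 + 0.2962) / (0.23 + 0.0752 + 0.2962) ≈ 2.15530, MB₂ = 358 + 52.1 = 410.1, so M₂ = 2.15530 × 410.1 ≈ 883.8885 billion.
ΔM = M₂ − M₁ = 883.8885 − 751.3597 = 132.5288 billion.

CHF 132.5 billion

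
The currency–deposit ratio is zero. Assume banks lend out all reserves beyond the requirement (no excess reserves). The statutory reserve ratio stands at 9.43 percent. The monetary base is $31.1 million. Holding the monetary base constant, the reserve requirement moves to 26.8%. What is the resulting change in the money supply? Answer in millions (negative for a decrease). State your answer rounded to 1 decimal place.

-213.8 million

Initially m₁ = 1 / (0.0943) ≈ 10.6045, so M₁ = 10.6045 × 31.1 ≈ 329.8 million.
After the change m₂ = 1 / (0.268) ≈ 3.7313, so M₂ = 3.7313 × 31.1 ≈ 116.0434 million.
ΔM = M₂ − M₁ = 116.0434 − 329.8 = -213.7566 million.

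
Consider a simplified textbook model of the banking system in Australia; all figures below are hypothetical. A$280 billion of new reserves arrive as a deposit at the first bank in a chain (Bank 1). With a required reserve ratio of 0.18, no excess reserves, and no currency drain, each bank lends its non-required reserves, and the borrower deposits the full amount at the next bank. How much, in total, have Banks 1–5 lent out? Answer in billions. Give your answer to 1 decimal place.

A$802.7 billion

Bank i lends (1 − rr)^i of the original deposit: Bank 1 lends 280·0.8200 = 229.6000, Bank 2 lends 280·0.8200² = 188.2720, and so on.
Summing a geometric series: total = 280·[0.8200·(1 − 0.8200^5) / (1 − 0.8200)] ≈ 802.6563 billion.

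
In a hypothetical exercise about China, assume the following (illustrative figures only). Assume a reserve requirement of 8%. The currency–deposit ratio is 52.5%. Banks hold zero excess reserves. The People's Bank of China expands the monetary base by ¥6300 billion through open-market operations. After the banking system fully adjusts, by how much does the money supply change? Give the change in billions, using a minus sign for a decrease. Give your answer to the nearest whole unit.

¥15880 billion

The money multiplier is m = (1 + c) / (rr + c) = (1 + 0.525) / (0.08 + 0.525) ≈ 2.52066.
The purchase adds 6300 billion of base, so ΔM = m × ΔMB = 2.52066 × (+6300) = 15880.158 billion.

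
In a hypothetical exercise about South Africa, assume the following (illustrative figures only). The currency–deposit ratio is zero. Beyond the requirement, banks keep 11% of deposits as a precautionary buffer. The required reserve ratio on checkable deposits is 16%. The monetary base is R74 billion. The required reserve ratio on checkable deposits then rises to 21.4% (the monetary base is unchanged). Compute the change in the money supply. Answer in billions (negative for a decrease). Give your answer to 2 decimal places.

-45.68 billion

Initially m₁ = 1 / (0.16 + 0.11) ≈ 3.70370, so M₁ = 3.70370 × 74 = 274.0738 billion.
After the change m₂ = 1 / (0.214 + 0.11) ≈ 3.08642, so M₂ = 3.08642 × 74 ≈ 228.3951 billion.
ΔM = M₂ − M₁ = 228.3951 − 274.0738 = -45.6787 billion.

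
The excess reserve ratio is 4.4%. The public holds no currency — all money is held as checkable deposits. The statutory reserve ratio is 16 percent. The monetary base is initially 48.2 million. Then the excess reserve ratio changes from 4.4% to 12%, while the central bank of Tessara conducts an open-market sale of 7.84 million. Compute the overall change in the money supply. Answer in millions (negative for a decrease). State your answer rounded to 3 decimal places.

Before: m₁ = 1 / (0.16 + 0.044) ≈ 4.901961, MB₁ = 48.2, so M₁ = 4.901961 × 48.2 ≈ 236.2745 million.
After: m₂ = 1 / (0.16 + 0.12) ≈ 3.571429, MB₂ = 48.2 − 7.84 = 40.36, so M₂ = 3.571429 × 40.36 ≈ 144.1429 million.
ΔM = M₂ − M₁ = 144.1429 − 236.2745 = -92.1316 million.

-92.132 million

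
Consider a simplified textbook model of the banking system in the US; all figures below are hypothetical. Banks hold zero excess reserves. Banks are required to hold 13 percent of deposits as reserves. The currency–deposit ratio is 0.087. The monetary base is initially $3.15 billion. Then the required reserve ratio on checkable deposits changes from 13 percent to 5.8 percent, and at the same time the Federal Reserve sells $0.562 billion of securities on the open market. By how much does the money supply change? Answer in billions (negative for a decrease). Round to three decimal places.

$3.622 billion

Before: m₁ = (1 + 0.087) / (0.13 + 0.087) ≈ 5.00922, MB₁ = 3.15, so M₁ = 5.00922 × 3.15 ≈ 15.779 billion.
After: m₂ = (1 + 0.087) / (0.058 + 0.087) ≈ 7.49655, MB₂ = 3.15 − 0.562 = 2.588, so M₂ = 7.49655 × 2.588 ≈ 19.4011 billion.
ΔM = M₂ − M₁ = 19.4011 − 15.779 = 3.6221 billion.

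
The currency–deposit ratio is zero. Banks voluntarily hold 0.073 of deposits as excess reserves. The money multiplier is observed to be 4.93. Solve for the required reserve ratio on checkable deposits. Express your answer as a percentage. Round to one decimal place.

13.0%

Using m = 4.93. Since m = (1 + c)/(c + rr + e), the denominator satisfies c + rr + e = (1 + c)/m = (1 + 0) / 4.93 ≈ 0.202840.
With c = 0 and e = 0.073, the required reserve ratio on checkable deposits is 0.202840 − 0 − 0.073 = 0.12984.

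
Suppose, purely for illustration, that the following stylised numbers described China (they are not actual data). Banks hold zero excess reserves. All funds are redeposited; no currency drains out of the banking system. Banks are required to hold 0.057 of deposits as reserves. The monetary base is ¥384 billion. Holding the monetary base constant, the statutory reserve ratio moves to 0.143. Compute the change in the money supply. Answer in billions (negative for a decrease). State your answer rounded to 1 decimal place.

-4051.5 billion

Initially m₁ = 1 / (0.057) ≈ 17.54386, so M₁ = 17.54386 × 384 ≈ 6736.8422 billion.
After the change m₂ = 1 / (0.143) ≈ 6.99301, so M₂ = 6.99301 × 384 ≈ 2685.3158 billion.
ΔM = M₂ − M₁ = 2685.3158 − 6736.8422 = -4051.5264 billion.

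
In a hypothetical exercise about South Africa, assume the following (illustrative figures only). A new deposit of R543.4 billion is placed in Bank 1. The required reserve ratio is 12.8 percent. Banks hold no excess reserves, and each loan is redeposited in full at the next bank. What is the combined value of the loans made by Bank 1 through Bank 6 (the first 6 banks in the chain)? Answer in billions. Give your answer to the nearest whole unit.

Bank i lends (1 − rr)^i of the original deposit: Bank 1 lends 543.4·0.8720 = 473.8448, Bank 2 lends 543.4·0.8720² ≈ 413.1927, and so on.
Summing a geometric series: total = 543.4·[0.8720·(1 − 0.8720^6) / (1 − 0.8720)] ≈ 2074.3973 billion.

R2074 billion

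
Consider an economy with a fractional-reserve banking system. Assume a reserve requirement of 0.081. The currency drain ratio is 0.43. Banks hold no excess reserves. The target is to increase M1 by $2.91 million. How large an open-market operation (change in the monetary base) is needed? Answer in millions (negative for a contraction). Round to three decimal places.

$1.040 million

The money multiplier is m = (1 + c) / (rr + c) = (1 + 0.43) / (0.081 + 0.43) ≈ 2.79843.
ΔMB = ΔM / m = (+2.91) / 2.79843 ≈ 1.0399 million.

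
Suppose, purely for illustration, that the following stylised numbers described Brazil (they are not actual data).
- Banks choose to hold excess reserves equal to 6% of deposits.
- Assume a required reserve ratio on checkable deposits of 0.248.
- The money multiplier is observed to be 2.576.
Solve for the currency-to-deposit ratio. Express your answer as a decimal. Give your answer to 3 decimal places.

Using m = 2.576. From m = (1 + c)/(c + rr + e), rearranging gives 1 + c = m·(c + rr + e), so c·(1 − m) = m·(rr + e) − 1.
Hence c = [m·(rr + e) − 1]/(1 − m) = [2.576 × (0.248 + 0.06) − 1] / (1 − 2.576) ≈ 0.131086.

0.131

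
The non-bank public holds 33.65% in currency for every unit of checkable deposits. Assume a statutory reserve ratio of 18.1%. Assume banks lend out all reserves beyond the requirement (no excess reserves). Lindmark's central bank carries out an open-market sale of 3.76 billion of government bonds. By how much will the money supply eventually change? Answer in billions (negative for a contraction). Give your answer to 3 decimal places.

-9.711 billion

The money multiplier is m = (1 + c) / (rr + c) = (1 + 0.3365) / (0.181 + 0.3365) ≈ 2.58261.
The sale removes 3.76 billion of base, so ΔM = m × ΔMB = 2.58261 × (−3.76) ≈ -9.7106 billion.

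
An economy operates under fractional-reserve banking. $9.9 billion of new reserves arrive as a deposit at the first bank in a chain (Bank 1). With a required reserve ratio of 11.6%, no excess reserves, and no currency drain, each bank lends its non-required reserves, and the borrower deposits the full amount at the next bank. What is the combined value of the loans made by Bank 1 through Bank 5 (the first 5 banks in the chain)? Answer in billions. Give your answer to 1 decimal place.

Bank i lends (1 − rr)^i of the original deposit: Bank 1 lends 9.9·0.8840 = 8.7516, Bank 2 lends 9.9·0.8840² ≈ 7.7364, and so on.
Summing a geometric series: total = 9.9·[0.8840·(1 − 0.8840^5) / (1 − 0.8840)] ≈ 34.7170 billion.

$34.7 billion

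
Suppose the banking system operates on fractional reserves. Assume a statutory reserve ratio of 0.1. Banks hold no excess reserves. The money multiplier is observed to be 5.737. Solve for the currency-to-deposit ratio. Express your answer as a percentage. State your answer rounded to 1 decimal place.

Using m = 5.737. From m = (1 + c)/(c + rr + e), rearranging gives 1 + c = m·(c + rr + e), so c·(1 − m) = m·(rr + e) − 1.
Hence c = [m·(rr + e) − 1]/(1 − m) = [5.737 × (0.1 + 0) − 1] / (1 − 5.737) ≈ 0.089994.

9.0%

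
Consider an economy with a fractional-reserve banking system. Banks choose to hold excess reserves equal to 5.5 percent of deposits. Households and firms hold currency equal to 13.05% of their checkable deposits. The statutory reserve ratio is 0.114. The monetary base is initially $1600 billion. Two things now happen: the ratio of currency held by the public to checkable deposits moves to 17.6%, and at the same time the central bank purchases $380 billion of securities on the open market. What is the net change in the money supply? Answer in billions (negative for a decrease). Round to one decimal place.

Before: m₁ = (1 + 0.1305) / (0.114 + 0.055 + 0.1305) ≈ 3.774624, MB₁ = 1600, so M₁ = 3.774624 × 1600 = 6039.3984 billion.
After: m₂ = (1 + 0.176) / (0.114 + 0.055 + 0.176) ≈ 3.408696, MB₂ = 1600 + 380 = 1980, so M₂ = 3.408696 × 1980 ≈ 6749.2181 billion.
ΔM = M₂ − M₁ = 6749.2181 − 6039.3984 = 709.8197 billion.

$709.8 billion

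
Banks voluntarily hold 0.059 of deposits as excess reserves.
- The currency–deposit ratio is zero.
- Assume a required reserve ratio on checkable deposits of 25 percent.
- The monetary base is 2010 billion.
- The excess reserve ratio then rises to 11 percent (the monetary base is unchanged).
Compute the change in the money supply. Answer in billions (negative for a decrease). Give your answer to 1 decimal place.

-921.5 billion

Initially m₁ = 1 / (0.25 + 0.059) ≈ 3.236246, so M₁ = 3.236246 × 2010 ≈ 6504.8545 billion.
After the change m₂ = 1 / (0.25 + 0.11) ≈ 2.777778, so M₂ = 2.777778 × 2010 ≈ 5583.3338 billion.
ΔM = M₂ − M₁ = 5583.3338 − 6504.8545 = -921.5207 billion.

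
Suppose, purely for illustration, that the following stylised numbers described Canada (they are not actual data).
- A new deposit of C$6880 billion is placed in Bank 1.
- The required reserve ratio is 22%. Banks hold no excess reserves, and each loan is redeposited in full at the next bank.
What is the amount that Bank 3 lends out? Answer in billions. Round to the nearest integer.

C$3265 billion

Each bank lends a fraction (1 − rr) = 0.7800 of the deposit it receives, so Bank 3 receives 6880·0.7800^2 and lends 6880·0.7800^3 ≈ 3264.9178 billion.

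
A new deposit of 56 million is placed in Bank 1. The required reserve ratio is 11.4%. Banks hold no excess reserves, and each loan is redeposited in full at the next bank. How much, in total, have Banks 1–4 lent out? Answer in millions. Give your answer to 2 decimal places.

167.03 million

Bank i lends (1 − rr)^i of the original deposit: Bank 1 lends 56·0.8860 = 49.6160, Bank 2 lends 56·0.8860² ≈ 43.9598, and so on.
Summing a geometric series: total = 56·[0.8860·(1 − 0.8860^4) / (1 − 0.8860)] ≈ 167.0324 million.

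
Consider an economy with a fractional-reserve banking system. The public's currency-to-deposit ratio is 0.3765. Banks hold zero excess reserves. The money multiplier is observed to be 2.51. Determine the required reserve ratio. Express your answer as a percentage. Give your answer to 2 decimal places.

Using m = 2.51. Since m = (1 + c)/(c + rr + e), the denominator satisfies c + rr + e = (1 + c)/m = (1 + 0.3765) / 2.51 ≈ 0.548406.
With c = 0.3765 and e = 0, the required reserve ratio is 0.548406 − 0.3765 − 0 = 0.171906.

17.19%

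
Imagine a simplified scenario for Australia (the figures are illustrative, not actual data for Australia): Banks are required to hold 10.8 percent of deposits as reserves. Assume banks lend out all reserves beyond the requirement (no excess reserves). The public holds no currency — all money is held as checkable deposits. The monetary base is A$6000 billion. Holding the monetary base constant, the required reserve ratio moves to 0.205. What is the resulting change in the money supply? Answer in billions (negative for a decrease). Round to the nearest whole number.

Initially m₁ = 1 / (0.108) ≈ 9.25926, so M₁ = 9.25926 × 6000 = 55555.56 billion.
After the change m₂ = 1 / (0.205) ≈ 4.87805, so M₂ = 4.87805 × 6000 = 29268.3 billion.
ΔM = M₂ − M₁ = 29268.3 − 55555.56 = -26287.26 billion.

-26287 billion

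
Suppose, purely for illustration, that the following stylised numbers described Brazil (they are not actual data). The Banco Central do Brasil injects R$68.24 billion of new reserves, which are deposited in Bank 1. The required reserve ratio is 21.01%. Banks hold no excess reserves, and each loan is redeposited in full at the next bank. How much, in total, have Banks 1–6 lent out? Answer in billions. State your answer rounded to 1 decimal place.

Bank i lends (1 − rr)^i of the original deposit: Bank 1 lends 68.24·0.7899 ≈ 53.9028, Bank 2 lends 68.24·0.7899² ≈ 42.5778, and so on.
Summing a geometric series: total = 68.24·[0.7899·(1 − 0.7899^6) / (1 − 0.7899)] ≈ 194.2391 billion.

R$194.2 billion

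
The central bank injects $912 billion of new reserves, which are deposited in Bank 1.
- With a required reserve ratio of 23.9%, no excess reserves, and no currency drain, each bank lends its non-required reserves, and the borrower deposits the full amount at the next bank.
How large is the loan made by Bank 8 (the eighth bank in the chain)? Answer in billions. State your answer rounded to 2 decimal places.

Each bank lends a fraction (1 − rr) = 0.7610 of the deposit it receives, so Bank 8 receives 912·0.7610^7 and lends 912·0.7610^8 ≈ 102.5822 billion.

$102.58 billion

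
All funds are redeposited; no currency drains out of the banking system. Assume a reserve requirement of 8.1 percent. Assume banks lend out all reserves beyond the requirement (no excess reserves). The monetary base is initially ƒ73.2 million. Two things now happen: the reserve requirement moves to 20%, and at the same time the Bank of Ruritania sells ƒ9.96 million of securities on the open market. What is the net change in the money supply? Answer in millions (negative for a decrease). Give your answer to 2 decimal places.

-587.50 million

Before: m₁ = 1 / (0.081) ≈ 12.34568, MB₁ = 73.2, so M₁ = 12.34568 × 73.2 ≈ 903.7038 million.
After: m₂ = 1 / (0.2) = 5, MB₂ = 73.2 − 9.96 = 63.24, so M₂ = 5 × 63.24 = 316.2 million.
ΔM = M₂ − M₁ = 316.2 − 903.7038 = -587.5038 million.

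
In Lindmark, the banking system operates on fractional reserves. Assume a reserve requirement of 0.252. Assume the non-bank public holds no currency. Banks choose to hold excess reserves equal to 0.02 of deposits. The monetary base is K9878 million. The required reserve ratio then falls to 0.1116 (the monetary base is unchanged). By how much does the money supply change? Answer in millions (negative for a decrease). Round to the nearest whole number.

Initially m₁ = 1 / (0.252 + 0.02) ≈ 3.67647, so M₁ = 3.67647 × 9878 ≈ 36316.1707 million.
After the change m₂ = 1 / (0.1116 + 0.02) ≈ 7.59878, so M₂ = 7.59878 × 9878 ≈ 75060.7488 million.
ΔM = M₂ − M₁ = 75060.7488 − 36316.1707 = 38744.5781 million.

K38745 million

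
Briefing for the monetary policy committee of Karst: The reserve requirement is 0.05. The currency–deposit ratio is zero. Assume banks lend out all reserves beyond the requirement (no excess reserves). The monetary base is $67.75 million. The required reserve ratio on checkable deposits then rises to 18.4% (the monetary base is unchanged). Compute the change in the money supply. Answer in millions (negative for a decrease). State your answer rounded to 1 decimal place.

Initially m₁ = 1 / (0.05) = 20, so M₁ = 20 × 67.75 = 1355 million.
After the change m₂ = 1 / (0.184) ≈ 5.4348, so M₂ = 5.4348 × 67.75 = 368.2077 million.
ΔM = M₂ − M₁ = 368.2077 − 1355 = -986.7923 million.

-986.8 million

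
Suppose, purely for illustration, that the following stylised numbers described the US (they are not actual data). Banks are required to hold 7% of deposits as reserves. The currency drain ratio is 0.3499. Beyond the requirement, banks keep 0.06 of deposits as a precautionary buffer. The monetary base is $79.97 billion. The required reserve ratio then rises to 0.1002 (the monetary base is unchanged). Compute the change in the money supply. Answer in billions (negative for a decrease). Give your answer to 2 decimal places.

-13.32 billion

Initially m₁ = (1 + 0.3499) / (0.07 + 0.06 + 0.3499) ≈ 2.81288, so M₁ = 2.81288 × 79.97 ≈ 224.946 billion.
After the change m₂ = (1 + 0.3499) / (0.1002 + 0.06 + 0.3499) ≈ 2.64634, so M₂ = 2.64634 × 79.97 ≈ 211.6278 billion.
ΔM = M₂ − M₁ = 211.6278 − 224.946 = -13.3182 billion.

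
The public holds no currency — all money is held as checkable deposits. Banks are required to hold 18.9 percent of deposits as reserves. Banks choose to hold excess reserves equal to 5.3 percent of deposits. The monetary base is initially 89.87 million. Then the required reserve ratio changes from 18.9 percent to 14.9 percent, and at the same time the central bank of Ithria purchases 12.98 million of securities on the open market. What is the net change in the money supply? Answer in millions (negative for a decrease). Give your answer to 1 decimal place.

Before: m₁ = 1 / (0.189 + 0.053) ≈ 4.13223, MB₁ = 89.87, so M₁ = 4.13223 × 89.87 ≈ 371.3635 million.
After: m₂ = 1 / (0.149 + 0.053) ≈ 4.95050, MB₂ = 89.87 + 12.98 = 102.85, so M₂ = 4.95050 × 102.85 ≈ 509.1589 million.
ΔM = M₂ − M₁ = 509.1589 − 371.3635 = 137.7954 million.

137.8 million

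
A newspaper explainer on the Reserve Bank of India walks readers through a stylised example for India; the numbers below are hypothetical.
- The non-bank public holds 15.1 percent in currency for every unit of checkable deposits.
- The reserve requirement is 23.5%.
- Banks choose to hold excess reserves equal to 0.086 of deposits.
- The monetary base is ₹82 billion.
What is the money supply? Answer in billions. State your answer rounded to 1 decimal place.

₹200.0 billion

The money multiplier is m = (1 + c) / (rr + e + c) = (1 + 0.151) / (0.235 + 0.086 + 0.151) ≈ 2.4386.
So M = m × MB = 2.4386 × 82 = 199.9652 billion.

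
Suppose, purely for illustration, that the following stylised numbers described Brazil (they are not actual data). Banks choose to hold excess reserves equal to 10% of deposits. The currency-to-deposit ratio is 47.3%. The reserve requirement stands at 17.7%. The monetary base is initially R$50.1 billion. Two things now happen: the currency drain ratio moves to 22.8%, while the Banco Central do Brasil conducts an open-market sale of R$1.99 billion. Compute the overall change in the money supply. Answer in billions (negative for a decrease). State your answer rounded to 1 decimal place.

R$18.6 billion

Before: m₁ = (1 + 0.473) / (0.177 + 0.1 + 0.473) = 1.9640, MB₁ = 50.1, so M₁ = 1.9640 × 50.1 = 98.3964 billion.
After: m₂ = (1 + 0.228) / (0.177 + 0.1 + 0.228) ≈ 2.4317, MB₂ = 50.1 − 1.99 = 48.11, so M₂ = 2.4317 × 48.11 ≈ 116.9891 billion.
ΔM = M₂ − M₁ = 116.9891 − 98.3964 = 18.5927 billion.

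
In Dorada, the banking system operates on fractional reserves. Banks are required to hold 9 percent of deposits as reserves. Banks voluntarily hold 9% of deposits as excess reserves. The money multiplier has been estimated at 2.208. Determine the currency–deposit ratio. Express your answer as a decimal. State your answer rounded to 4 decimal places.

0.4988

Using m = 2.208. From m = (1 + c)/(c + rr + e), rearranging gives 1 + c = m·(c + rr + e), so c·(1 − m) = m·(rr + e) − 1.
Hence c = [m·(rr + e) − 1]/(1 − m) = [2.208 × (0.09 + 0.09) − 1] / (1 − 2.208) ≈ 0.498808.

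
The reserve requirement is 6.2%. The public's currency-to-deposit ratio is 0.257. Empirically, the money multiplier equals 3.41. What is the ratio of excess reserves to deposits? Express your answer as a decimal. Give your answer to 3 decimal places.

0.050

Using m = 3.41. Since m = (1 + c)/(c + rr + e), the denominator satisfies c + rr + e = (1 + c)/m = (1 + 0.257) / 3.41 ≈ 0.368622.
With c = 0.257 and rr = 0.062, the ratio of excess reserves to deposits is 0.368622 − 0.257 − 0.062 = 0.049622.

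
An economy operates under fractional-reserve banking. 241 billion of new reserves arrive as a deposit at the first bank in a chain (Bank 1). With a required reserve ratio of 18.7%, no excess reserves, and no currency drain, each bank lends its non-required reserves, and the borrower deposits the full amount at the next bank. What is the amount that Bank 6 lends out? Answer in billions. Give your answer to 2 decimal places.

Each bank lends a fraction (1 − rr) = 0.8130 of the deposit it receives, so Bank 6 receives 241·0.8130^5 and lends 241·0.8130^6 ≈ 69.5922 billion.

69.59 billion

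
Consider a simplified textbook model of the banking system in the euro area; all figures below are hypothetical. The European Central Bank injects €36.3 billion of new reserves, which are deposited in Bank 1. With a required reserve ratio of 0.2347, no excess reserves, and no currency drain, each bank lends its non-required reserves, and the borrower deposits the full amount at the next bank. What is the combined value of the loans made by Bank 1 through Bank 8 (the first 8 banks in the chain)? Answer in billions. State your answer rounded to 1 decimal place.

€104.4 billion

Bank i lends (1 − rr)^i of the original deposit: Bank 1 lends 36.3·0.7653 ≈ 27.7804, Bank 2 lends 36.3·0.7653² ≈ 21.2603, and so on.
Summing a geometric series: total = 36.3·[0.7653·(1 − 0.7653^8) / (1 − 0.7653)] ≈ 104.4378 billion.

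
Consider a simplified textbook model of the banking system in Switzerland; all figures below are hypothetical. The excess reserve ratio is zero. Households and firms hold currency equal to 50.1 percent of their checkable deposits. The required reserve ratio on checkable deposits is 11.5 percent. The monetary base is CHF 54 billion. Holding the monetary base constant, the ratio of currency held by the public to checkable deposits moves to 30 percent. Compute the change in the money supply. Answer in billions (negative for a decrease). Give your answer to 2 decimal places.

Initially m₁ = (1 + 0.501) / (0.115 + 0.501) ≈ 2.43669, so M₁ = 2.43669 × 54 ≈ 131.5813 billion.
After the change m₂ = (1 + 0.3) / (0.115 + 0.3) ≈ 3.13253, so M₂ = 3.13253 × 54 ≈ 169.1566 billion.
ΔM = M₂ − M₁ = 169.1566 − 131.5813 = 37.5753 billion.

CHF 37.58 billion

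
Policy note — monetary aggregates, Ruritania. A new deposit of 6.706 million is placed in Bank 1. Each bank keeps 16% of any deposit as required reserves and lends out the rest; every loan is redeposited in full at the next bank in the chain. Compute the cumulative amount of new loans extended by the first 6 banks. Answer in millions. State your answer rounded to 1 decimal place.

Bank i lends (1 − rr)^i of the original deposit: Bank 1 lends 6.706·0.8400 ≈ 5.6330, Bank 2 lends 6.706·0.8400² ≈ 4.7318, and so on.
Summing a geometric series: total = 6.706·[0.8400·(1 − 0.8400^6) / (1 − 0.8400)] ≈ 22.8385 million.

22.8 million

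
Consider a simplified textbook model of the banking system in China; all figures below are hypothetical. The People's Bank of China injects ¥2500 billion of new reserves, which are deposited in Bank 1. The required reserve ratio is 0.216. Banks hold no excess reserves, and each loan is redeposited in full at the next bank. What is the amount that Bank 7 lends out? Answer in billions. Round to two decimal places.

Each bank lends a fraction (1 − rr) = 0.7840 of the deposit it receives, so Bank 7 receives 2500·0.7840^6 and lends 2500·0.7840^7 ≈ 455.1478 billion.

¥455.15 billion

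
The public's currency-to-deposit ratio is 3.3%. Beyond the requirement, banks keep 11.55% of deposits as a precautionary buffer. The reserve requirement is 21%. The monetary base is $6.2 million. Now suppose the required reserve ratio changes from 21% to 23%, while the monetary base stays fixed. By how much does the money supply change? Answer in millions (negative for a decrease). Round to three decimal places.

Initially m₁ = (1 + 0.033) / (0.21 + 0.1155 + 0.033) ≈ 2.88145, so M₁ = 2.88145 × 6.2 ≈ 17.865 million.
After the change m₂ = (1 + 0.033) / (0.23 + 0.1155 + 0.033) ≈ 2.72919, so M₂ = 2.72919 × 6.2 ≈ 16.921 million.
ΔM = M₂ − M₁ = 16.921 − 17.865 = -0.944 million.

-0.944 million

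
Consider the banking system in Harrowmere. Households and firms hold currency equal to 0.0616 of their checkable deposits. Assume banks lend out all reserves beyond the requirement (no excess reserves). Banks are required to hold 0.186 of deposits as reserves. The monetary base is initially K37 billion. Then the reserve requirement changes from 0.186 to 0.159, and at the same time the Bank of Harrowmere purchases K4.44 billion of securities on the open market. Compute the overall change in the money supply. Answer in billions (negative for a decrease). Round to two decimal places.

Before: m₁ = (1 + 0.0616) / (0.186 + 0.0616) ≈ 4.28756, MB₁ = 37, so M₁ = 4.28756 × 37 ≈ 158.6397 billion.
After: m₂ = (1 + 0.0616) / (0.159 + 0.0616) ≈ 4.81233, MB₂ = 37 + 4.44 = 41.44, so M₂ = 4.81233 × 41.44 ≈ 199.423 billion.
ΔM = M₂ − M₁ = 199.423 − 158.6397 = 40.7833 billion.

K40.78 billion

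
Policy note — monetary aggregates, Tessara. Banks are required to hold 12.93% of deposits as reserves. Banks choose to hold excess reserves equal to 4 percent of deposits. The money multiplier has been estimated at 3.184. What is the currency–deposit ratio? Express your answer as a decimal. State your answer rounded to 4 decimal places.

0.2111

Using m = 3.184. From m = (1 + c)/(c + rr + e), rearranging gives 1 + c = m·(c + rr + e), so c·(1 − m) = m·(rr + e) − 1.
Hence c = [m·(rr + e) − 1]/(1 − m) = [3.184 × (0.1293 + 0.04) − 1] / (1 − 3.184) ≈ 0.211057.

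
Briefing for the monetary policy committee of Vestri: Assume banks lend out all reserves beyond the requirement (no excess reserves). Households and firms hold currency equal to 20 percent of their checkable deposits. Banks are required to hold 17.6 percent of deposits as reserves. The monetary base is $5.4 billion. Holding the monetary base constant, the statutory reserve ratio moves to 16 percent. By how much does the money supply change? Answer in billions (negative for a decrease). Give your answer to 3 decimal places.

Initially m₁ = (1 + 0.2) / (0.176 + 0.2) ≈ 3.19149, so M₁ = 3.19149 × 5.4 ≈ 17.234 billion.
After the change m₂ = (1 + 0.2) / (0.16 + 0.2) ≈ 3.33333, so M₂ = 3.33333 × 5.4 ≈ 18 billion.
ΔM = M₂ − M₁ = 18 − 17.234 = 0.766 billion.

$0.766 billion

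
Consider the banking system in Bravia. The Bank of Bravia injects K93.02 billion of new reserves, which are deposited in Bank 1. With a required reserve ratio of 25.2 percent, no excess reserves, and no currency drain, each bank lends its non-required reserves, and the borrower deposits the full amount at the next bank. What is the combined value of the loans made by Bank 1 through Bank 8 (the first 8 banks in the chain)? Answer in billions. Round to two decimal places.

Bank i lends (1 − rr)^i of the original deposit: Bank 1 lends 93.02·0.7480 ≈ 69.5790, Bank 2 lends 93.02·0.7480² ≈ 52.0451, and so on.
Summing a geometric series: total = 93.02·[0.7480·(1 − 0.7480^8) / (1 − 0.7480)] ≈ 249.0493 billion.

K249.05 billion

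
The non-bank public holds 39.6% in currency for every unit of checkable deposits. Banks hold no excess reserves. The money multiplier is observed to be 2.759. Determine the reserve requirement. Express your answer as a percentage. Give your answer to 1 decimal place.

Using m = 2.759. Since m = (1 + c)/(c + rr + e), the denominator satisfies c + rr + e = (1 + c)/m = (1 + 0.396) / 2.759 ≈ 0.505980.
With c = 0.396 and e = 0, the reserve requirement is 0.505980 − 0.396 − 0 = 0.10998.

11.0%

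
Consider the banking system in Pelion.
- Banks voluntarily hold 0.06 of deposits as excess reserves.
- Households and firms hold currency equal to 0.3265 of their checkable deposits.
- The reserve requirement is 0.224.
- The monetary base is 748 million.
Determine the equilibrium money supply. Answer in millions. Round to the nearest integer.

The money multiplier is m = (1 + c) / (rr + e + c) = (1 + 0.3265) / (0.224 + 0.06 + 0.3265) ≈ 2.1728.
So M = m × MB = 2.1728 × 748 = 1625.2544 million.

1625 million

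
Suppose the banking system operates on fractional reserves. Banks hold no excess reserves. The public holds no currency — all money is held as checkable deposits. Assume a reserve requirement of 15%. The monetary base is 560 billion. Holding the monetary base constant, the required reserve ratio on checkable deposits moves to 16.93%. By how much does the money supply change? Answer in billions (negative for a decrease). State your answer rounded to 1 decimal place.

Initially m₁ = 1 / (0.15) ≈ 6.66667, so M₁ = 6.66667 × 560 = 3733.3352 billion.
After the change m₂ = 1 / (0.1693) ≈ 5.90667, so M₂ = 5.90667 × 560 = 3307.7352 billion.
ΔM = M₂ − M₁ = 3307.7352 − 3733.3352 = -425.6 billion.

-425.6 billion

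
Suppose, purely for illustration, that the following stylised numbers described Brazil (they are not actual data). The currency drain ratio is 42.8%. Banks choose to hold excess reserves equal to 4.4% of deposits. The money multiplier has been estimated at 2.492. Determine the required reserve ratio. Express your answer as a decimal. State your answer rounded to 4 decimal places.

Using m = 2.492. Since m = (1 + c)/(c + rr + e), the denominator satisfies c + rr + e = (1 + c)/m = (1 + 0.428) / 2.492 ≈ 0.573034.
With c = 0.428 and e = 0.044, the required reserve ratio is 0.573034 − 0.428 − 0.044 = 0.101034.

0.1010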